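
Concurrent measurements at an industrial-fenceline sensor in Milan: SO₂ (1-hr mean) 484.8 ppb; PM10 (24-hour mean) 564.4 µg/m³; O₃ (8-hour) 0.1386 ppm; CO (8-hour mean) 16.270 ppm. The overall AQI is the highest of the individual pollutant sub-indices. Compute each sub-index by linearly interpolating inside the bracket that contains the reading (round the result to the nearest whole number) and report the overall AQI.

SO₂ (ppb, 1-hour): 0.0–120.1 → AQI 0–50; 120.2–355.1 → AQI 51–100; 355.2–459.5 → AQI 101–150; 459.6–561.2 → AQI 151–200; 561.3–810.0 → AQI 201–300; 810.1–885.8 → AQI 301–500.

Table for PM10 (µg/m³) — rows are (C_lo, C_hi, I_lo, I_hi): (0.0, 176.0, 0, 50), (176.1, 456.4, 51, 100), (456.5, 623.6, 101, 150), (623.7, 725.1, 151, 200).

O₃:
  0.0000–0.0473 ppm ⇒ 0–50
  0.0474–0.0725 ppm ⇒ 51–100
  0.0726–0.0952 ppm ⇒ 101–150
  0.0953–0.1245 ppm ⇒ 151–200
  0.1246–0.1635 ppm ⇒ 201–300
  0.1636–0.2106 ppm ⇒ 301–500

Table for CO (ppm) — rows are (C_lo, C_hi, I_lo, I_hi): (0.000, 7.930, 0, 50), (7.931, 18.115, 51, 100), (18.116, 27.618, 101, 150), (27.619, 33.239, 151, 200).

SO₂: 484.8 ∈ [459.6, 561.2] ↔ index [151, 200].
151 + (484.8−459.6)·(200−151)/(561.2−459.6) = 151 + 25.2·49/101.6 ≈ 163.15, so AQI = 163.
PM10: row 456.5–623.6 (AQI 101–150). (150−101)·(564.4−456.5)/(623.6−456.5) + 101 = 49·107.9/167.1 + 101 ≈ 132.64 → 133.
O₃: 0.1386 ∈ [0.1246, 0.1635] ↔ index [201, 300].
201 + (0.1386−0.1246)·(300−201)/(0.1635−0.1246) = 201 + 0.0140·99/0.0389 ≈ 236.63, so AQI = 237.
CO: 16.270 lies in 7.931–18.115, so I_lo=51, I_hi=100, C_lo=7.931, C_hi=18.115.
(100−51)/(18.115−7.931) × (16.270−7.931) + 51 = 49/10.184 × 8.339 + 51 ≈ 91.12 → 91.
Sub-indices: SO₂→163, PM10→133, O₃→237, CO→91. Overall AQI = max = 237; dominant pollutant is O₃.

237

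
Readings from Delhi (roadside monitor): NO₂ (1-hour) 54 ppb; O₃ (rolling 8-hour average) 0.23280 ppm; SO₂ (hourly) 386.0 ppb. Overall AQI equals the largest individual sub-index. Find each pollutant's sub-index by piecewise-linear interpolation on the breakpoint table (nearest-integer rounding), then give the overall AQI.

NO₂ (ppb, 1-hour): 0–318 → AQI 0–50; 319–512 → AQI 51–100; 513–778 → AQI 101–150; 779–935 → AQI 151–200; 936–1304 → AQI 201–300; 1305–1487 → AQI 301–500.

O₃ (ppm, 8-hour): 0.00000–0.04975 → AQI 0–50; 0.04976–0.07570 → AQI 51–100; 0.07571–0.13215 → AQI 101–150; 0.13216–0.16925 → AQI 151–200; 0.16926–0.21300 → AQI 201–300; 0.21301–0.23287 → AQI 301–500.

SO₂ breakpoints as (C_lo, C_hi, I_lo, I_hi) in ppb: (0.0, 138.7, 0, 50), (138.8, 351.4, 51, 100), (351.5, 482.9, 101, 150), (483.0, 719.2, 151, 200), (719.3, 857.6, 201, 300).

NO₂: 54 lies in 0–318, so I_lo=0, I_hi=50, C_lo=0, C_hi=318.
(50−0)/(318−0) × (54−0) + 0 = 50/318 × 54 + 0 ≈ 8.49 → 8.
O₃ 0.23280: bracket 0.21301–0.23287 → index 301–500; slope 199/0.01986, offset 0.01979.
AQI = 301 + 199/0.01986·0.01979 ≈ 499.30 ⇒ 499.
SO₂: 386.0 lies in 351.5–482.9, so I_lo=101, I_hi=150, C_lo=351.5, C_hi=482.9.
(150−101)/(482.9−351.5) × (386.0−351.5) + 101 = 49/131.4 × 34.5 + 101 ≈ 113.87 → 114.
Sub-indices: NO₂→8, O₃→499, SO₂→114. Overall AQI = max = 499; dominant pollutant is O₃.
AQI 499: Hazardous.

499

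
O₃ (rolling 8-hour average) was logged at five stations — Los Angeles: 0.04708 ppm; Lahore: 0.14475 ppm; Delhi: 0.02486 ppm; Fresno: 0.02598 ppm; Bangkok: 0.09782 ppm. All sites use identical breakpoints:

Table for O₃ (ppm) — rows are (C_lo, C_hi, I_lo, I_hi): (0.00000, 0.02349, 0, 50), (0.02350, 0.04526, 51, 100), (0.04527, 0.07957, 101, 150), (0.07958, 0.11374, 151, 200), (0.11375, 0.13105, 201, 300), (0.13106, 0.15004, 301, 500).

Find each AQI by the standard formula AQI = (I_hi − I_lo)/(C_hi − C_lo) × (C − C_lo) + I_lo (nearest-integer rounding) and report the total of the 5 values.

Los Angeles 0.04708: bracket 0.04527–0.07957 → index 101–150; slope 49/0.03430, offset 0.00181.
AQI = 101 + 49/0.03430·0.00181 ≈ 103.59 ⇒ 104.
Lahore: 0.14475 lies in 0.13106–0.15004, so I_lo=301, I_hi=500, C_lo=0.13106, C_hi=0.15004.
(500−301)/(0.15004−0.13106) × (0.14475−0.13106) + 301 = 199/0.01898 × 0.01369 + 301 ≈ 444.54 → 445.
Delhi: 0.02486 lies in 0.02350–0.04526, so I_lo=51, I_hi=100, C_lo=0.02350, C_hi=0.04526.
(100−51)/(0.04526−0.02350) × (0.02486−0.02350) + 51 = 49/0.02176 × 0.00136 + 51 ≈ 54.06 → 54.
Fresno: 0.02598 lies in 0.02350–0.04526, so I_lo=51, I_hi=100, C_lo=0.02350, C_hi=0.04526.
(100−51)/(0.04526−0.02350) × (0.02598−0.02350) + 51 = 49/0.02176 × 0.00248 + 51 ≈ 56.58 → 57.
Bangkok: 0.09782 lies in 0.07958–0.11374, so I_lo=151, I_hi=200, C_lo=0.07958, C_hi=0.11374.
(200−151)/(0.11374−0.07958) × (0.09782−0.07958) + 151 = 49/0.03416 × 0.01824 + 151 ≈ 177.16 → 177.
AQIs: Los Angeles=104, Lahore=445, Delhi=54, Fresno=57, Bangkok=177. Sum = 104 + 445 + 54 + 57 + 177 = 837.

837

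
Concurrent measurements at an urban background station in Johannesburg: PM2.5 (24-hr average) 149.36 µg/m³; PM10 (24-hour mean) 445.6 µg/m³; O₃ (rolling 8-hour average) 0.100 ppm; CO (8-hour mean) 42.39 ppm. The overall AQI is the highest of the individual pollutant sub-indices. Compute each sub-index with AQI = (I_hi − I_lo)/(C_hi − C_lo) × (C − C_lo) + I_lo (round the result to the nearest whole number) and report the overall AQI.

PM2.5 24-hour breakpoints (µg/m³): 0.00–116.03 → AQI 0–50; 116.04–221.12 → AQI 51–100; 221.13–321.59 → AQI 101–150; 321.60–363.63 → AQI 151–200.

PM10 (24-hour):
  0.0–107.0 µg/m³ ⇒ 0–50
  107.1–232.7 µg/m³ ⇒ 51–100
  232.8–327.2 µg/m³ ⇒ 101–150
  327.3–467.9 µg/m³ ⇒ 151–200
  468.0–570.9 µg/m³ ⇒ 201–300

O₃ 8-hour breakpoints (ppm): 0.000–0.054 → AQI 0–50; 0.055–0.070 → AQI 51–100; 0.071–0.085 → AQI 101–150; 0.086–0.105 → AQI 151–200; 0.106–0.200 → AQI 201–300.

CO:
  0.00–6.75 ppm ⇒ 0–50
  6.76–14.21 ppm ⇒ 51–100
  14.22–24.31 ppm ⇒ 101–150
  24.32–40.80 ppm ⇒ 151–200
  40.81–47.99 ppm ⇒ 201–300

223

PM2.5: 149.36 lies in 116.04–221.12, so I_lo=51, I_hi=100, C_lo=116.04, C_hi=221.12.
(100−51)/(221.12−116.04) × (149.36−116.04) + 51 = 49/105.08 × 33.32 + 51 ≈ 66.54 → 67.
PM10: row 327.3–467.9 (AQI 151–200). (200−151)·(445.6−327.3)/(467.9−327.3) + 151 = 49·118.3/140.6 + 151 ≈ 192.23 → 192.
O₃ 0.100: bracket 0.086–0.105 → index 151–200; slope 49/0.019, offset 0.014.
AQI = 151 + 49/0.019·0.014 ≈ 187.11 ⇒ 187.
CO: 42.39 ∈ [40.81, 47.99] ↔ index [201, 300].
201 + (42.39−40.81)·(300−201)/(47.99−40.81) = 201 + 1.58·99/7.18 ≈ 222.79, so AQI = 223.
Sub-indices: PM2.5→67, PM10→192, O₃→187, CO→223. Overall AQI = max = 223; dominant pollutant is CO.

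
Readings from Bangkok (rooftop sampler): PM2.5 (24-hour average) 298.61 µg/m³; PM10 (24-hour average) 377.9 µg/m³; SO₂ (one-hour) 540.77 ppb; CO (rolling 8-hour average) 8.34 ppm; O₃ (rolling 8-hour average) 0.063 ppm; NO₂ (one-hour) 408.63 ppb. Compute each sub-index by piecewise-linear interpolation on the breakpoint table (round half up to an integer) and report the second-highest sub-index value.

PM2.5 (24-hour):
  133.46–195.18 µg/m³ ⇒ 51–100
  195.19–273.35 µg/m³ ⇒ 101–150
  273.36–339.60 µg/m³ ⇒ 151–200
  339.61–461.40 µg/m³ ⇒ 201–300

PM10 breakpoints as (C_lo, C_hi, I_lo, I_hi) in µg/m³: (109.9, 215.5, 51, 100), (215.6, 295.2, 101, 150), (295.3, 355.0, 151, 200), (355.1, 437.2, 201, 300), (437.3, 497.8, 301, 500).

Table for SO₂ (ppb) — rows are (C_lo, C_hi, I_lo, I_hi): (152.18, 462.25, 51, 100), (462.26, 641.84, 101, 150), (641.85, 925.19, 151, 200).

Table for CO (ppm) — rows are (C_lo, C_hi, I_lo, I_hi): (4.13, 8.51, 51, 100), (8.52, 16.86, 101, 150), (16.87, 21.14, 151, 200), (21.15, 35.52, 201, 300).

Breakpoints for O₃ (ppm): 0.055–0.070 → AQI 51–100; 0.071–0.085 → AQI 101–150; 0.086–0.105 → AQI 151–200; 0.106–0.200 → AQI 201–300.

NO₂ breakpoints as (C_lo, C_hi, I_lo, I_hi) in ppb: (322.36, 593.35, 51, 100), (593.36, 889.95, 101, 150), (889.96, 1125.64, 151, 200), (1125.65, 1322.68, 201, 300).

PM2.5 298.61: bracket 273.36–339.60 → index 151–200; slope 49/66.24, offset 25.25.
AQI = 151 + 49/66.24·25.25 ≈ 169.68 ⇒ 170.
PM10 377.9: bracket 355.1–437.2 → index 201–300; slope 99/82.1, offset 22.8.
AQI = 201 + 99/82.1·22.8 ≈ 228.49 ⇒ 228.
SO₂: row 462.26–641.84 (AQI 101–150). (150−101)·(540.77−462.26)/(641.84−462.26) + 101 = 49·78.51/179.58 + 101 ≈ 122.42 → 122.
CO: 8.34 ∈ [4.13, 8.51] ↔ index [51, 100].
51 + (8.34−4.13)·(100−51)/(8.51−4.13) = 51 + 4.21·49/4.38 ≈ 98.10, so AQI = 98.
O₃ 0.063: bracket 0.055–0.070 → index 51–100; slope 49/0.015, offset 0.008.
AQI = 51 + 49/0.015·0.008 ≈ 77.13 ⇒ 77.
NO₂: 408.63 lies in 322.36–593.35, so I_lo=51, I_hi=100, C_lo=322.36, C_hi=593.35.
(100−51)/(593.35−322.36) × (408.63−322.36) + 51 = 49/270.99 × 86.27 + 51 ≈ 66.60 → 67.
Sub-indices: PM2.5→170, PM10→228, SO₂→122, CO→98, O₃→77, NO₂→67. Ranked high→low: 228, 170, 122, 98, 77, 67. Second-highest sub-index = 170.

170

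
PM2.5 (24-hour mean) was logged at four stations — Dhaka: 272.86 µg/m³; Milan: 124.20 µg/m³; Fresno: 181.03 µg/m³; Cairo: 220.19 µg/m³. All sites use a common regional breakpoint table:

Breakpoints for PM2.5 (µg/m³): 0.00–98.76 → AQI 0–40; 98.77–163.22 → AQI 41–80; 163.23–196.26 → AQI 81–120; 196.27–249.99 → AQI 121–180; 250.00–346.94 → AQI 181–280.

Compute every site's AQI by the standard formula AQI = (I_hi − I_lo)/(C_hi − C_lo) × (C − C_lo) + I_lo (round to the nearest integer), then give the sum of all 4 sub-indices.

509

Dhaka: 272.86 ∈ [250.00, 346.94] ↔ index [181, 280].
181 + (272.86−250.00)·(280−181)/(346.94−250.00) = 181 + 22.86·99/96.94 ≈ 204.35, so AQI = 204.
Milan 124.20: bracket 98.77–163.22 → index 41–80; slope 39/64.45, offset 25.43.
AQI = 41 + 39/64.45·25.43 ≈ 56.39 ⇒ 56.
Fresno: row 163.23–196.26 (AQI 81–120). (120−81)·(181.03−163.23)/(196.26−163.23) + 81 = 39·17.80/33.03 + 81 ≈ 102.02 → 102.
Cairo: row 196.27–249.99 (AQI 121–180). (180−121)·(220.19−196.27)/(249.99−196.27) + 121 = 59·23.92/53.72 + 121 ≈ 147.27 → 147.
AQIs: Dhaka=204, Milan=56, Fresno=102, Cairo=147. Sum = 204 + 56 + 102 + 147 = 509.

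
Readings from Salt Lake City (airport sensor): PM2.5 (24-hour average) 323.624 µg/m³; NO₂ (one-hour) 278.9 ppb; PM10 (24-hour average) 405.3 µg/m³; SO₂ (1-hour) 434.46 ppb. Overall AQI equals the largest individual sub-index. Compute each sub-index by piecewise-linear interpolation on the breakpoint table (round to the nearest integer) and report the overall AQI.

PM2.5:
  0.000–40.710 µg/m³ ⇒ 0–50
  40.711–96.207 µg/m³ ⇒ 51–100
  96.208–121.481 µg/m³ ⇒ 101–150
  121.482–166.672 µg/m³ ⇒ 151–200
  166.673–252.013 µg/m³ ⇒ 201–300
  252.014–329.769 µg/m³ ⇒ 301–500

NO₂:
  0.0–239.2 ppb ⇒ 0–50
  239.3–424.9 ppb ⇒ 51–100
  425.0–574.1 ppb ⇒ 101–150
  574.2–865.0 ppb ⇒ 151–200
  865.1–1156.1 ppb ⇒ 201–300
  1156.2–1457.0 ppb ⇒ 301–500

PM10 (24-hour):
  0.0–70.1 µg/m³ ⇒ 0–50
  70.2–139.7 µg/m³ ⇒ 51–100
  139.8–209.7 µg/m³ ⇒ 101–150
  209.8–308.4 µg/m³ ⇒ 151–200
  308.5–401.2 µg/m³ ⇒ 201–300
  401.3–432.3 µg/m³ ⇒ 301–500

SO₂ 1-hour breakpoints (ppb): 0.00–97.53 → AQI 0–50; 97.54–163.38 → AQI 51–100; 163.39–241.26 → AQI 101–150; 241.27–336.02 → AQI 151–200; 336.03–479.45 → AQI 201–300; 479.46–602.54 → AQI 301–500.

PM2.5: 323.624 ∈ [252.014, 329.769] ↔ index [301, 500].
301 + (323.624−252.014)·(500−301)/(329.769−252.014) = 301 + 71.610·199/77.755 ≈ 484.27, so AQI = 484.
NO₂: 278.9 ∈ [239.3, 424.9] ↔ index [51, 100].
51 + (278.9−239.3)·(100−51)/(424.9−239.3) = 51 + 39.6·49/185.6 ≈ 61.45, so AQI = 61.
PM10: row 401.3–432.3 (AQI 301–500). (500−301)·(405.3−401.3)/(432.3−401.3) + 301 = 199·4.0/31.0 + 301 ≈ 326.68 → 327.
SO₂ 434.46: bracket 336.03–479.45 → index 201–300; slope 99/143.42, offset 98.43.
AQI = 201 + 99/143.42·98.43 ≈ 268.94 ⇒ 269.
Sub-indices: PM2.5→484, NO₂→61, PM10→327, SO₂→269. Overall AQI = max = 484; dominant pollutant is PM2.5.
AQI 484: Hazardous.

484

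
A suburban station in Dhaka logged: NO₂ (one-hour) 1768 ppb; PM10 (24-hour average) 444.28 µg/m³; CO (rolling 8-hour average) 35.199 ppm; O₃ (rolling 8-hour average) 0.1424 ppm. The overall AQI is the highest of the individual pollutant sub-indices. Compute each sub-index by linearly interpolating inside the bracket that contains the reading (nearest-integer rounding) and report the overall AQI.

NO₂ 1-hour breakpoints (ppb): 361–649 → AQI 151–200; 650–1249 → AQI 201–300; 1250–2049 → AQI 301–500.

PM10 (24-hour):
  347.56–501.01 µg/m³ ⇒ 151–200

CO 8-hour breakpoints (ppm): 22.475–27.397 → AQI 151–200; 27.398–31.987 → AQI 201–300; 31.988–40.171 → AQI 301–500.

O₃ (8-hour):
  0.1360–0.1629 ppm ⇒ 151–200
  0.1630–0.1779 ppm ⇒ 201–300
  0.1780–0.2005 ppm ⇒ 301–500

NO₂: 1768 ∈ [1250, 2049] ↔ index [301, 500].
301 + (1768−1250)·(500−301)/(2049−1250) = 301 + 518·199/799 ≈ 430.01, so AQI = 430.
PM10: row 347.56–501.01 (AQI 151–200). (200−151)·(444.28−347.56)/(501.01−347.56) + 151 = 49·96.72/153.45 + 151 ≈ 181.88 → 182.
CO: 35.199 lies in 31.988–40.171, so I_lo=301, I_hi=500, C_lo=31.988, C_hi=40.171.
(500−301)/(40.171−31.988) × (35.199−31.988) + 301 = 199/8.183 × 3.211 + 301 ≈ 379.09 → 379.
O₃: 0.1424 ∈ [0.1360, 0.1629] ↔ index [151, 200].
151 + (0.1424−0.1360)·(200−151)/(0.1629−0.1360) = 151 + 0.0064·49/0.0269 ≈ 162.66, so AQI = 163.
Sub-indices: NO₂→430, PM10→182, CO→379, O₃→163. Overall AQI = max = 430; dominant pollutant is NO₂.

430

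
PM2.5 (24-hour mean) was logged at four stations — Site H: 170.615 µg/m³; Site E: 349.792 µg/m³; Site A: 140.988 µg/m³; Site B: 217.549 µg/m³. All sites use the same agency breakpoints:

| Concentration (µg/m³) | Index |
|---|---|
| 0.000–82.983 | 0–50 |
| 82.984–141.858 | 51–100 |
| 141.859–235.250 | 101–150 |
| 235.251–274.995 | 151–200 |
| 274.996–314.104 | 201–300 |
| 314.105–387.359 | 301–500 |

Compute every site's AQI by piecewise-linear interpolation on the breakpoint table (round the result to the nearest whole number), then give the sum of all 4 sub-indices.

754

Site H: row 141.859–235.250 (AQI 101–150). (150−101)·(170.615−141.859)/(235.250−141.859) + 101 = 49·28.756/93.391 + 101 ≈ 116.09 → 116.
Site E: 349.792 ∈ [314.105, 387.359] ↔ index [301, 500].
301 + (349.792−314.105)·(500−301)/(387.359−314.105) = 301 + 35.687·199/73.254 ≈ 397.95, so AQI = 398.
Site A: row 82.984–141.858 (AQI 51–100). (100−51)·(140.988−82.984)/(141.858−82.984) + 51 = 49·58.004/58.874 + 51 ≈ 99.28 → 99.
Site B 217.549: bracket 141.859–235.250 → index 101–150; slope 49/93.391, offset 75.690.
AQI = 101 + 49/93.391·75.690 ≈ 140.71 ⇒ 141.
AQIs: Site H=116, Site E=398, Site A=99, Site B=141. Sum = 116 + 398 + 99 + 141 = 754.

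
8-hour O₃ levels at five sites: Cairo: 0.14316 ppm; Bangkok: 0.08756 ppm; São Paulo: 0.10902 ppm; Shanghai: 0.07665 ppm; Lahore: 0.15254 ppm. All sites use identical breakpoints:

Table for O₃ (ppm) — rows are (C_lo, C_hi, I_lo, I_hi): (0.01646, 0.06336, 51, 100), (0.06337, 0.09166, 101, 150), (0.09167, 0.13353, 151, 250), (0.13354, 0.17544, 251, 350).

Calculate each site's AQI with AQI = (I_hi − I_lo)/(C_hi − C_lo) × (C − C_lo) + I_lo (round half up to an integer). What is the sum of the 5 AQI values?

Cairo: 0.14316 lies in 0.13354–0.17544, so I_lo=251, I_hi=350, C_lo=0.13354, C_hi=0.17544.
(350−251)/(0.17544−0.13354) × (0.14316−0.13354) + 251 = 99/0.04190 × 0.00962 + 251 ≈ 273.73 → 274.
Bangkok 0.08756: bracket 0.06337–0.09166 → index 101–150; slope 49/0.02829, offset 0.02419.
AQI = 101 + 49/0.02829·0.02419 ≈ 142.90 ⇒ 143.
São Paulo: row 0.09167–0.13353 (AQI 151–250). (250−151)·(0.10902−0.09167)/(0.13353−0.09167) + 151 = 99·0.01735/0.04186 + 151 ≈ 192.03 → 192.
Shanghai: 0.07665 ∈ [0.06337, 0.09166] ↔ index [101, 150].
101 + (0.07665−0.06337)·(150−101)/(0.09166−0.06337) = 101 + 0.01328·49/0.02829 ≈ 124.00, so AQI = 124.
Lahore 0.15254: bracket 0.13354–0.17544 → index 251–350; slope 99/0.04190, offset 0.01900.
AQI = 251 + 99/0.04190·0.01900 ≈ 295.89 ⇒ 296.
AQIs: Cairo=274, Bangkok=143, São Paulo=192, Shanghai=124, Lahore=296. Sum = 274 + 143 + 192 + 124 + 296 = 1029.

1029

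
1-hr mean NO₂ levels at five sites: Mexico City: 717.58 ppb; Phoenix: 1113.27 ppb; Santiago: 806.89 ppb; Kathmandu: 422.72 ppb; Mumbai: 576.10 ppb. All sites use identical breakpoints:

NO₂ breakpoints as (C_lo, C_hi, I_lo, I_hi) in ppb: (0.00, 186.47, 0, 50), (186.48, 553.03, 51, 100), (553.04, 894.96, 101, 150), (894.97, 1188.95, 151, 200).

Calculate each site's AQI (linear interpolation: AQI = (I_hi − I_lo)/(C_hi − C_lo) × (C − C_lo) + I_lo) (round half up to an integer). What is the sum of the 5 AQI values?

636

Mexico City: 717.58 lies in 553.04–894.96, so I_lo=101, I_hi=150, C_lo=553.04, C_hi=894.96.
(150−101)/(894.96−553.04) × (717.58−553.04) + 101 = 49/341.92 × 164.54 + 101 ≈ 124.58 → 125.
Phoenix: 1113.27 lies in 894.97–1188.95, so I_lo=151, I_hi=200, C_lo=894.97, C_hi=1188.95.
(200−151)/(1188.95−894.97) × (1113.27−894.97) + 151 = 49/293.98 × 218.30 + 151 ≈ 187.39 → 187.
Santiago: 806.89 lies in 553.04–894.96, so I_lo=101, I_hi=150, C_lo=553.04, C_hi=894.96.
(150−101)/(894.96−553.04) × (806.89−553.04) + 101 = 49/341.92 × 253.85 + 101 ≈ 137.38 → 137.
Kathmandu 422.72: bracket 186.48–553.03 → index 51–100; slope 49/366.55, offset 236.24.
AQI = 51 + 49/366.55·236.24 ≈ 82.58 ⇒ 83.
Mumbai: 576.10 lies in 553.04–894.96, so I_lo=101, I_hi=150, C_lo=553.04, C_hi=894.96.
(150−101)/(894.96−553.04) × (576.10−553.04) + 101 = 49/341.92 × 23.06 + 101 ≈ 104.30 → 104.
AQIs: Mexico City=125, Phoenix=187, Santiago=137, Kathmandu=83, Mumbai=104. Sum = 125 + 187 + 137 + 83 + 104 = 636.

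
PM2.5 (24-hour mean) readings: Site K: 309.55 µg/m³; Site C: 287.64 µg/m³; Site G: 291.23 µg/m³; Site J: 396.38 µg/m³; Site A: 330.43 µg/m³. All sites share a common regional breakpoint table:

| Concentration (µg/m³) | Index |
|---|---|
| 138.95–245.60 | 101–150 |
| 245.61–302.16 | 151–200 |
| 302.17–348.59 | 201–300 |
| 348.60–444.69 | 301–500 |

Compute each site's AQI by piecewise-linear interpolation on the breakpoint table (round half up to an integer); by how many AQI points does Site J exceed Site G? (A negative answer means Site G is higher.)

Site K: 309.55 lies in 302.17–348.59, so I_lo=201, I_hi=300, C_lo=302.17, C_hi=348.59.
(300−201)/(348.59−302.17) × (309.55−302.17) + 201 = 99/46.42 × 7.38 + 201 ≈ 216.74 → 217.
Site C 287.64: bracket 245.61–302.16 → index 151–200; slope 49/56.55, offset 42.03.
AQI = 151 + 49/56.55·42.03 ≈ 187.42 ⇒ 187.
Site G: 291.23 ∈ [245.61, 302.16] ↔ index [151, 200].
151 + (291.23−245.61)·(200−151)/(302.16−245.61) = 151 + 45.62·49/56.55 ≈ 190.53, so AQI = 191.
Site J: 396.38 lies in 348.60–444.69, so I_lo=301, I_hi=500, C_lo=348.60, C_hi=444.69.
(500−301)/(444.69−348.60) × (396.38−348.60) + 301 = 199/96.09 × 47.78 + 301 ≈ 399.95 → 400.
Site A 330.43: bracket 302.17–348.59 → index 201–300; slope 99/46.42, offset 28.26.
AQI = 201 + 99/46.42·28.26 ≈ 261.27 ⇒ 261.
AQIs: Site K=217, Site C=187, Site G=191, Site J=400, Site A=261. Site J (400) − Site G (191) = 209.

209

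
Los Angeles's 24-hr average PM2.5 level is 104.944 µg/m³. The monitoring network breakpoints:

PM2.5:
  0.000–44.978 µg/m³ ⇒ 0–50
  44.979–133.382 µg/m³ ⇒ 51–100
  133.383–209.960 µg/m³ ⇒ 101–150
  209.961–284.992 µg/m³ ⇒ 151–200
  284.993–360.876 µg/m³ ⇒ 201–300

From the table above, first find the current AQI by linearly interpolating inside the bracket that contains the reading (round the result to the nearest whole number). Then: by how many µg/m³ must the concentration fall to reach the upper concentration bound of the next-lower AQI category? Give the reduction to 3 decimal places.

PM2.5: 104.944 ∈ [44.979, 133.382] ↔ index [51, 100].
51 + (104.944−44.979)·(100−51)/(133.382−44.979) = 51 + 59.965·49/88.403 ≈ 84.24, so AQI = 84.
Current AQI 84 is in the Moderate range (51–100). The next-lower category tops out at AQI 50, whose upper concentration bound is 44.978 µg/m³.
Reduction needed = 104.944 − 44.978 = 59.966 µg/m³.

59.966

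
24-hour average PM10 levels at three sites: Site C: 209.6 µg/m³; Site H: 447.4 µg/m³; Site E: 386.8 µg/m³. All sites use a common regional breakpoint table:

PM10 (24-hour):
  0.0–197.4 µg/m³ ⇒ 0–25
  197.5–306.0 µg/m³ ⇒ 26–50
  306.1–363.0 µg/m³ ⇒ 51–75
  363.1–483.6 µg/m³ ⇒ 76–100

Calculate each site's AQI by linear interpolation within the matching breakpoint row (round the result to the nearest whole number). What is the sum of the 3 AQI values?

203

Site C: 209.6 ∈ [197.5, 306.0] ↔ index [26, 50].
26 + (209.6−197.5)·(50−26)/(306.0−197.5) = 26 + 12.1·24/108.5 ≈ 28.68, so AQI = 29.
Site H: row 363.1–483.6 (AQI 76–100). (100−76)·(447.4−363.1)/(483.6−363.1) + 76 = 24·84.3/120.5 + 76 ≈ 92.79 → 93.
Site E: 386.8 ∈ [363.1, 483.6] ↔ index [76, 100].
76 + (386.8−363.1)·(100−76)/(483.6−363.1) = 76 + 23.7·24/120.5 ≈ 80.72, so AQI = 81.
AQIs: Site C=29, Site H=93, Site E=81. Sum = 29 + 93 + 81 = 203.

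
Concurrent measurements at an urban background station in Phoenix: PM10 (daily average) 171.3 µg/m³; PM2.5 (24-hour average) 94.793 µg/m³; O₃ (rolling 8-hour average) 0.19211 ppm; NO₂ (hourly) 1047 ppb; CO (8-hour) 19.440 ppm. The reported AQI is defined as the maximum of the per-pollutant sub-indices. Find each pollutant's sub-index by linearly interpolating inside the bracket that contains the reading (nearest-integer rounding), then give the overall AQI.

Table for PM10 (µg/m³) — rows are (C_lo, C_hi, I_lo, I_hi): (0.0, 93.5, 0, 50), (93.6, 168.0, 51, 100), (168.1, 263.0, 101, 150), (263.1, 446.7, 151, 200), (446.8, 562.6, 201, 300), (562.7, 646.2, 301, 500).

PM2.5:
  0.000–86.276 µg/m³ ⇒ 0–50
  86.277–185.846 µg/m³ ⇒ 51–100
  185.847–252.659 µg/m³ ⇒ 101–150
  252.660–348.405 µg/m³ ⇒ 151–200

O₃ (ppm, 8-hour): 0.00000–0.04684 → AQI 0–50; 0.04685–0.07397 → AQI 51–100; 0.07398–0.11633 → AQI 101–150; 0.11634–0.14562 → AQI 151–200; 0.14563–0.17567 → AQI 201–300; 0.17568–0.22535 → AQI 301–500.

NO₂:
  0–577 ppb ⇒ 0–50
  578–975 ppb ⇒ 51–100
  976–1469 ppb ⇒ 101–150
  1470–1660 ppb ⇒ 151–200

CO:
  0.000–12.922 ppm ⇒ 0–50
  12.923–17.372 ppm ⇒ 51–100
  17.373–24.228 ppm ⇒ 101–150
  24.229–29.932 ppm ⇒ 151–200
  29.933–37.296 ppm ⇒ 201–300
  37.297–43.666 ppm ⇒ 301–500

367

PM10: 171.3 lies in 168.1–263.0, so I_lo=101, I_hi=150, C_lo=168.1, C_hi=263.0.
(150−101)/(263.0−168.1) × (171.3−168.1) + 101 = 49/94.9 × 3.2 + 101 ≈ 102.65 → 103.
PM2.5: 94.793 lies in 86.277–185.846, so I_lo=51, I_hi=100, C_lo=86.277, C_hi=185.846.
(100−51)/(185.846−86.277) × (94.793−86.277) + 51 = 49/99.569 × 8.516 + 51 ≈ 55.19 → 55.
O₃: row 0.17568–0.22535 (AQI 301–500). (500−301)·(0.19211−0.17568)/(0.22535−0.17568) + 301 = 199·0.01643/0.04967 + 301 ≈ 366.83 → 367.
NO₂ 1047: bracket 976–1469 → index 101–150; slope 49/493, offset 71.
AQI = 101 + 49/493·71 ≈ 108.06 ⇒ 108.
CO: 19.440 lies in 17.373–24.228, so I_lo=101, I_hi=150, C_lo=17.373, C_hi=24.228.
(150−101)/(24.228−17.373) × (19.440−17.373) + 101 = 49/6.855 × 2.067 + 101 ≈ 115.78 → 116.
Sub-indices: PM10→103, PM2.5→55, O₃→367, NO₂→108, CO→116. Overall AQI = max = 367; dominant pollutant is O₃.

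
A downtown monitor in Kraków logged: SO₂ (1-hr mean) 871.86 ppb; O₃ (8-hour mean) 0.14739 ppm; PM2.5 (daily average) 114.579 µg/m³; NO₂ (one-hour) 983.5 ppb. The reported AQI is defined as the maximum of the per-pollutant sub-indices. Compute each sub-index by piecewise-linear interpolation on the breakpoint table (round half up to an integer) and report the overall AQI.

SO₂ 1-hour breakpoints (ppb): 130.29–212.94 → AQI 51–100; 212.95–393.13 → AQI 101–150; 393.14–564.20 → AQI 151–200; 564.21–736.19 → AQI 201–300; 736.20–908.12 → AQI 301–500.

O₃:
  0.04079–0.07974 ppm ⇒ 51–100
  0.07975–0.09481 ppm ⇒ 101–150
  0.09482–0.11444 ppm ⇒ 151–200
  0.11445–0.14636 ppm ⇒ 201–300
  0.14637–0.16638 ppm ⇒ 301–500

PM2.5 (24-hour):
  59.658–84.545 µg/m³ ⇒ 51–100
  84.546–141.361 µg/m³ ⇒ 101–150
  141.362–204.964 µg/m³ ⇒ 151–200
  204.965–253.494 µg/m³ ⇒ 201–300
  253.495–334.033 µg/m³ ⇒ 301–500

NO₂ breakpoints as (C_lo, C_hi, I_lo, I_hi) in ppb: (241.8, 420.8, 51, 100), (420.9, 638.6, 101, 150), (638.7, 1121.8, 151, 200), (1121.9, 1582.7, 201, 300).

458

SO₂: 871.86 ∈ [736.20, 908.12] ↔ index [301, 500].
301 + (871.86−736.20)·(500−301)/(908.12−736.20) = 301 + 135.66·199/171.92 ≈ 458.03, so AQI = 458.
O₃: 0.14739 lies in 0.14637–0.16638, so I_lo=301, I_hi=500, C_lo=0.14637, C_hi=0.16638.
(500−301)/(0.16638−0.14637) × (0.14739−0.14637) + 301 = 199/0.02001 × 0.00102 + 301 ≈ 311.14 → 311.
PM2.5: 114.579 lies in 84.546–141.361, so I_lo=101, I_hi=150, C_lo=84.546, C_hi=141.361.
(150−101)/(141.361−84.546) × (114.579−84.546) + 101 = 49/56.815 × 30.033 + 101 ≈ 126.90 → 127.
NO₂ 983.5: bracket 638.7–1121.8 → index 151–200; slope 49/483.1, offset 344.8.
AQI = 151 + 49/483.1·344.8 ≈ 185.97 ⇒ 186.
Sub-indices: SO₂→458, O₃→311, PM2.5→127, NO₂→186. Overall AQI = max = 458; dominant pollutant is SO₂.
AQI 458: Hazardous.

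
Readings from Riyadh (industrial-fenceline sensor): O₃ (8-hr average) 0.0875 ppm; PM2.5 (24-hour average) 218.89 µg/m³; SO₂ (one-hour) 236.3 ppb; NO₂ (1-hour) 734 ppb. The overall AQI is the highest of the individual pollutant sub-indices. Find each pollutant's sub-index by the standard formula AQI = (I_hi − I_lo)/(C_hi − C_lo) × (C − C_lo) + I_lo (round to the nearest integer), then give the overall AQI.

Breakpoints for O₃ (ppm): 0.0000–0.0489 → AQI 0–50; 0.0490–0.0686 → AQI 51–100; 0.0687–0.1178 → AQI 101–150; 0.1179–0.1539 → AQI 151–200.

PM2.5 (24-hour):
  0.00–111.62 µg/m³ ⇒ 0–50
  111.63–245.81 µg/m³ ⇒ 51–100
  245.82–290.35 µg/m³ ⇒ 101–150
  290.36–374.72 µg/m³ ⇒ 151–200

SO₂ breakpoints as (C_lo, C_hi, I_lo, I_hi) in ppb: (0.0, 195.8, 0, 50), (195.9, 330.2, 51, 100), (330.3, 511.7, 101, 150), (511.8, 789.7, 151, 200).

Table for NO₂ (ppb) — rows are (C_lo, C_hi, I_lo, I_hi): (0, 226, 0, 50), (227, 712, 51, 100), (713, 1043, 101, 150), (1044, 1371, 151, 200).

120

O₃: row 0.0687–0.1178 (AQI 101–150). (150−101)·(0.0875−0.0687)/(0.1178−0.0687) + 101 = 49·0.0188/0.0491 + 101 ≈ 119.76 → 120.
PM2.5: 218.89 lies in 111.63–245.81, so I_lo=51, I_hi=100, C_lo=111.63, C_hi=245.81.
(100−51)/(245.81−111.63) × (218.89−111.63) + 51 = 49/134.18 × 107.26 + 51 ≈ 90.17 → 90.
SO₂: 236.3 lies in 195.9–330.2, so I_lo=51, I_hi=100, C_lo=195.9, C_hi=330.2.
(100−51)/(330.2−195.9) × (236.3−195.9) + 51 = 49/134.3 × 40.4 + 51 ≈ 65.74 → 66.
NO₂: 734 lies in 713–1043, so I_lo=101, I_hi=150, C_lo=713, C_hi=1043.
(150−101)/(1043−713) × (734−713) + 101 = 49/330 × 21 + 101 ≈ 104.12 → 104.
Sub-indices: O₃→120, PM2.5→90, SO₂→66, NO₂→104. Overall AQI = max = 120; dominant pollutant is O₃.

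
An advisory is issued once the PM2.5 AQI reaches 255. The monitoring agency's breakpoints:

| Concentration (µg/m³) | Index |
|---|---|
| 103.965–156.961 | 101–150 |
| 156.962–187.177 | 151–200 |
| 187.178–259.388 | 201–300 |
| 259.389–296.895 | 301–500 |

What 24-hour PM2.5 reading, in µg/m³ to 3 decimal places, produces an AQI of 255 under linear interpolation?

226.565

AQI 255 lies in the 201–300 band, which corresponds to 187.178–259.388 µg/m³.
C = 187.178 + (255−201)×(259.388−187.178)/(300−201) = 187.178 + 54×72.210/99 ≈ 226.56527 µg/m³ → 226.565 µg/m³ to 3 dp.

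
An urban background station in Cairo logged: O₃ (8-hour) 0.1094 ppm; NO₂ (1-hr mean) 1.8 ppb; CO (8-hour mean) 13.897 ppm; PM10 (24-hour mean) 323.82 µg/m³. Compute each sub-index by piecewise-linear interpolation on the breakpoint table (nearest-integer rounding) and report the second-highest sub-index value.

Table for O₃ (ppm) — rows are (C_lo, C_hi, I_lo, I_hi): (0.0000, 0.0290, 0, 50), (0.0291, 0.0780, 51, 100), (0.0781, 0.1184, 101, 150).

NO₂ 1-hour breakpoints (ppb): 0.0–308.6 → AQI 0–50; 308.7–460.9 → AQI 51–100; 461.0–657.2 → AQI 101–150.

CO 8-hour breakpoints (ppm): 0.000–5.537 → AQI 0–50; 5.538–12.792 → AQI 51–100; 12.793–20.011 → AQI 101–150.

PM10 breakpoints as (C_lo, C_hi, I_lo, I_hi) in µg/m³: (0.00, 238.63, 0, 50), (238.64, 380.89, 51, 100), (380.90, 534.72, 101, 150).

108

O₃: 0.1094 lies in 0.0781–0.1184, so I_lo=101, I_hi=150, C_lo=0.0781, C_hi=0.1184.
(150−101)/(0.1184−0.0781) × (0.1094−0.0781) + 101 = 49/0.0403 × 0.0313 + 101 ≈ 139.06 → 139.
NO₂: 1.8 lies in 0.0–308.6, so I_lo=0, I_hi=50, C_lo=0.0, C_hi=308.6.
(50−0)/(308.6−0.0) × (1.8−0.0) + 0 = 50/308.6 × 1.8 + 0 ≈ 0.29 → 0.
CO: row 12.793–20.011 (AQI 101–150). (150−101)·(13.897−12.793)/(20.011−12.793) + 101 = 49·1.104/7.218 + 101 ≈ 108.49 → 108.
PM10: 323.82 ∈ [238.64, 380.89] ↔ index [51, 100].
51 + (323.82−238.64)·(100−51)/(380.89−238.64) = 51 + 85.18·49/142.25 ≈ 80.34, so AQI = 80.
Sub-indices: O₃→139, NO₂→0, CO→108, PM10→80. Ranked high→low: 139, 108, 80, 0. Second-highest sub-index = 108.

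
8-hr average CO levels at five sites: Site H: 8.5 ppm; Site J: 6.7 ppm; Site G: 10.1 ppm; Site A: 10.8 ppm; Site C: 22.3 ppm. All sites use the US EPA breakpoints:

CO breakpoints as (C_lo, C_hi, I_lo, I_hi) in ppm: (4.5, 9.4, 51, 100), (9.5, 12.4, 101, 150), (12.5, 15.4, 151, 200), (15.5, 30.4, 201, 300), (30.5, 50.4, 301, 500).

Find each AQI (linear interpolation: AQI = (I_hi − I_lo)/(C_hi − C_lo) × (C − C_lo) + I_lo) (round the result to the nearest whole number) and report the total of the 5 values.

Site H 8.5: bracket 4.5–9.4 → index 51–100; slope 49/4.9, offset 4.0.
AQI = 51 + 49/4.9·4.0 ≈ 91.00 ⇒ 91.
Site J: 6.7 ∈ [4.5, 9.4] ↔ index [51, 100].
51 + (6.7−4.5)·(100−51)/(9.4−4.5) = 51 + 2.2·49/4.9 ≈ 73.00, so AQI = 73.
Site G 10.1: bracket 9.5–12.4 → index 101–150; slope 49/2.9, offset 0.6.
AQI = 101 + 49/2.9·0.6 ≈ 111.14 ⇒ 111.
Site A: 10.8 lies in 9.5–12.4, so I_lo=101, I_hi=150, C_lo=9.5, C_hi=12.4.
(150−101)/(12.4−9.5) × (10.8−9.5) + 101 = 49/2.9 × 1.3 + 101 ≈ 122.97 → 123.
Site C 22.3: bracket 15.5–30.4 → index 201–300; slope 99/14.9, offset 6.8.
AQI = 201 + 99/14.9·6.8 ≈ 246.18 ⇒ 246.
AQIs: Site H=91, Site J=73, Site G=111, Site A=123, Site C=246. Sum = 91 + 73 + 111 + 123 + 246 = 644.

644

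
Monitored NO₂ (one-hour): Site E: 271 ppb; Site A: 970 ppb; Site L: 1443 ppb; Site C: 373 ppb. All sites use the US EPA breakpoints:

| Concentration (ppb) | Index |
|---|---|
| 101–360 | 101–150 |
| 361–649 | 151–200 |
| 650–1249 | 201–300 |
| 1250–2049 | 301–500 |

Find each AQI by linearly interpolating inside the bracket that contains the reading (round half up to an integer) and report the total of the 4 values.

Site E: 271 lies in 101–360, so I_lo=101, I_hi=150, C_lo=101, C_hi=360.
(150−101)/(360−101) × (271−101) + 101 = 49/259 × 170 + 101 ≈ 133.16 → 133.
Site A 970: bracket 650–1249 → index 201–300; slope 99/599, offset 320.
AQI = 201 + 99/599·320 ≈ 253.89 ⇒ 254.
Site L: 1443 lies in 1250–2049, so I_lo=301, I_hi=500, C_lo=1250, C_hi=2049.
(500−301)/(2049−1250) × (1443−1250) + 301 = 199/799 × 193 + 301 ≈ 349.07 → 349.
Site C: 373 ∈ [361, 649] ↔ index [151, 200].
151 + (373−361)·(200−151)/(649−361) = 151 + 12·49/288 ≈ 153.04, so AQI = 153.
AQIs: Site E=133, Site A=254, Site L=349, Site C=153. Sum = 133 + 254 + 349 + 153 = 889.

889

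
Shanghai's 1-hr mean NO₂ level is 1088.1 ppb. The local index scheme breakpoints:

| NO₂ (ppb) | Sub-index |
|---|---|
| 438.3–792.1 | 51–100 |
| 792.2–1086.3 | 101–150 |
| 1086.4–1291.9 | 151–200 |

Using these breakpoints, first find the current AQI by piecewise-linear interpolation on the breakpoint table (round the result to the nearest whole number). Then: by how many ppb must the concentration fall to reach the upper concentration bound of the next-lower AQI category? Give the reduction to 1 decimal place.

NO₂: 1088.1 lies in 1086.4–1291.9, so I_lo=151, I_hi=200, C_lo=1086.4, C_hi=1291.9.
(200−151)/(1291.9−1086.4) × (1088.1−1086.4) + 151 = 49/205.5 × 1.7 + 151 ≈ 151.41 → 151.
Current AQI 151 is in the Unhealthy range (151–200). The next-lower category tops out at AQI 150, whose upper concentration bound is 1086.3 ppb.
Reduction needed = 1088.1 − 1086.3 = 1.8 ppb.

1.8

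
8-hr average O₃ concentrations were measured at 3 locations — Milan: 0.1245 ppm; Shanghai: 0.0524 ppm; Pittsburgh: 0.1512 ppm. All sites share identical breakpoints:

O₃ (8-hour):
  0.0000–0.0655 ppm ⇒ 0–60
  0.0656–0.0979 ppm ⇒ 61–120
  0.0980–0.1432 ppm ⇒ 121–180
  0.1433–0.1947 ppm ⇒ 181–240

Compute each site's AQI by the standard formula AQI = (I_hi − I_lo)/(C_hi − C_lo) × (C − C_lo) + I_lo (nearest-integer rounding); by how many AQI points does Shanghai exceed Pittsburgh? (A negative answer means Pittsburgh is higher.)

-142

Milan: 0.1245 lies in 0.0980–0.1432, so I_lo=121, I_hi=180, C_lo=0.0980, C_hi=0.1432.
(180−121)/(0.1432−0.0980) × (0.1245−0.0980) + 121 = 59/0.0452 × 0.0265 + 121 ≈ 155.59 → 156.
Shanghai: row 0.0000–0.0655 (AQI 0–60). (60−0)·(0.0524−0.0000)/(0.0655−0.0000) + 0 = 60·0.0524/0.0655 + 0 ≈ 48.00 → 48.
Pittsburgh: 0.1512 ∈ [0.1433, 0.1947] ↔ index [181, 240].
181 + (0.1512−0.1433)·(240−181)/(0.1947−0.1433) = 181 + 0.0079·59/0.0514 ≈ 190.07, so AQI = 190.
AQIs: Milan=156, Shanghai=48, Pittsburgh=190. Shanghai (48) − Pittsburgh (190) = -142.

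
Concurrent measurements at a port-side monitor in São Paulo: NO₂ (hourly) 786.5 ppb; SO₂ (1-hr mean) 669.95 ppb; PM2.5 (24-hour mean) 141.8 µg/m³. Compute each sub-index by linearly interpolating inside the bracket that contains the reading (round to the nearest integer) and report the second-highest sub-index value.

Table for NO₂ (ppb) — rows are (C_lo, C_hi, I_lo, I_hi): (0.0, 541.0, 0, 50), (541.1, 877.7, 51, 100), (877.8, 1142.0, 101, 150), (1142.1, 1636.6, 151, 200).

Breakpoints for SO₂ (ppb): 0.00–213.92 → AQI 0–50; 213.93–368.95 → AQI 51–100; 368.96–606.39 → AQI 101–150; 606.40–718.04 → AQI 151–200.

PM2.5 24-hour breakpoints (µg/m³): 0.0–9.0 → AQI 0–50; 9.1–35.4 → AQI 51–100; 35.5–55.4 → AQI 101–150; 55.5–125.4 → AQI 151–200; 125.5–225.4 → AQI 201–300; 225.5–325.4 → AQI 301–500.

179

NO₂: 786.5 ∈ [541.1, 877.7] ↔ index [51, 100].
51 + (786.5−541.1)·(100−51)/(877.7−541.1) = 51 + 245.4·49/336.6 ≈ 86.72, so AQI = 87.
SO₂: row 606.40–718.04 (AQI 151–200). (200−151)·(669.95−606.40)/(718.04−606.40) + 151 = 49·63.55/111.64 + 151 ≈ 178.89 → 179.
PM2.5 141.8: bracket 125.5–225.4 → index 201–300; slope 99/99.9, offset 16.3.
AQI = 201 + 99/99.9·16.3 ≈ 217.15 ⇒ 217.
Sub-indices: NO₂→87, SO₂→179, PM2.5→217. Ranked high→low: 217, 179, 87. Second-highest sub-index = 179.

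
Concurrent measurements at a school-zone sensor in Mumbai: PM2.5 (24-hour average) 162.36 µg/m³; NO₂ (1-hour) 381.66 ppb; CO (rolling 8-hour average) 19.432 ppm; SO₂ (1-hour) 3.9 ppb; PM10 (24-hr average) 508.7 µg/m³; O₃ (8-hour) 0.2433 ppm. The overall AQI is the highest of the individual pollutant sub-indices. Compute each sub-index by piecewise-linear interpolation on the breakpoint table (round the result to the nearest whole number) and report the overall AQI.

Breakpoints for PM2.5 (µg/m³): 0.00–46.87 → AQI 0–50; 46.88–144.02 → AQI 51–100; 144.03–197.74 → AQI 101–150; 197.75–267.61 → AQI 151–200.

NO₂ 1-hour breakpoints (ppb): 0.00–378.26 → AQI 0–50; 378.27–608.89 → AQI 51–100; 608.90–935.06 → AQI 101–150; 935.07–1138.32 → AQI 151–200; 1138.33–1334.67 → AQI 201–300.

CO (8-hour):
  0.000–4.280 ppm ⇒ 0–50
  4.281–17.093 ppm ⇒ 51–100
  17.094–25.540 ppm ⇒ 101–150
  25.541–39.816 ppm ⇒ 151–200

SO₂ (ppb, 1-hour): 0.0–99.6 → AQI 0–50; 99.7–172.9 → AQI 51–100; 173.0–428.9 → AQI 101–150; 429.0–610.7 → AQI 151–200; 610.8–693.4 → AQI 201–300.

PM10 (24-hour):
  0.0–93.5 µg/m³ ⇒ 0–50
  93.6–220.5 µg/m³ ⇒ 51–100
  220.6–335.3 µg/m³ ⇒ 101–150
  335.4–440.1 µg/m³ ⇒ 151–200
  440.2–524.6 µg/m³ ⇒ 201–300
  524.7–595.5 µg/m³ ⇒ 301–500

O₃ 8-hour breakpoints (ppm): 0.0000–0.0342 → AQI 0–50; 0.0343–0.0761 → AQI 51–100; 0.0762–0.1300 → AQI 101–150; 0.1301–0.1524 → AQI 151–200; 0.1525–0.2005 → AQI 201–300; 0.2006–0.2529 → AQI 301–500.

PM2.5: 162.36 ∈ [144.03, 197.74] ↔ index [101, 150].
101 + (162.36−144.03)·(150−101)/(197.74−144.03) = 101 + 18.33·49/53.71 ≈ 117.72, so AQI = 118.
NO₂: 381.66 ∈ [378.27, 608.89] ↔ index [51, 100].
51 + (381.66−378.27)·(100−51)/(608.89−378.27) = 51 + 3.39·49/230.62 ≈ 51.72, so AQI = 52.
CO: row 17.094–25.540 (AQI 101–150). (150−101)·(19.432−17.094)/(25.540−17.094) + 101 = 49·2.338/8.446 + 101 ≈ 114.56 → 115.
SO₂: row 0.0–99.6 (AQI 0–50). (50−0)·(3.9−0.0)/(99.6−0.0) + 0 = 50·3.9/99.6 + 0 ≈ 1.96 → 2.
PM10: row 440.2–524.6 (AQI 201–300). (300−201)·(508.7−440.2)/(524.6−440.2) + 201 = 99·68.5/84.4 + 201 ≈ 281.35 → 281.
O₃: 0.2433 ∈ [0.2006, 0.2529] ↔ index [301, 500].
301 + (0.2433−0.2006)·(500−301)/(0.2529−0.2006) = 301 + 0.0427·199/0.0523 ≈ 463.47, so AQI = 463.
Sub-indices: PM2.5→118, NO₂→52, CO→115, SO₂→2, PM10→281, O₃→463. Overall AQI = max = 463; dominant pollutant is O₃.

463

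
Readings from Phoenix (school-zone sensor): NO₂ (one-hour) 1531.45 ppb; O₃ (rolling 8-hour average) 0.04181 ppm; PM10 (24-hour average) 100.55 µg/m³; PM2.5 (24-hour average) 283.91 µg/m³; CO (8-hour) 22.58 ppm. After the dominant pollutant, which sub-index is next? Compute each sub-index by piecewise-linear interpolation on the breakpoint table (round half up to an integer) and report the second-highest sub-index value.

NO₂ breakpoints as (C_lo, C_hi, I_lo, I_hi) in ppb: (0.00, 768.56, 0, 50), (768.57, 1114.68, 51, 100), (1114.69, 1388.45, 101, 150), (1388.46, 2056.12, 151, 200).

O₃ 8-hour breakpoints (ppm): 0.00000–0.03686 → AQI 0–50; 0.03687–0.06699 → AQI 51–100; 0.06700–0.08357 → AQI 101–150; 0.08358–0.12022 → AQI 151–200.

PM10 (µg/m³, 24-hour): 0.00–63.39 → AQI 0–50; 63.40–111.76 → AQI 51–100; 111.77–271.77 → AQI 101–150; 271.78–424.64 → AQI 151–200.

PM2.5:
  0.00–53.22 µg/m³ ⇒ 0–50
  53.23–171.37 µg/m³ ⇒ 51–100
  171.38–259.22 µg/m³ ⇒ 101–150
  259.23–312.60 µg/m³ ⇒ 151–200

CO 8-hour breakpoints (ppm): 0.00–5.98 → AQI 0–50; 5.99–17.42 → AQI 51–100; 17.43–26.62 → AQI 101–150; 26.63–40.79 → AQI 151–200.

NO₂ 1531.45: bracket 1388.46–2056.12 → index 151–200; slope 49/667.66, offset 142.99.
AQI = 151 + 49/667.66·142.99 ≈ 161.49 ⇒ 161.
O₃: 0.04181 ∈ [0.03687, 0.06699] ↔ index [51, 100].
51 + (0.04181−0.03687)·(100−51)/(0.06699−0.03687) = 51 + 0.00494·49/0.03012 ≈ 59.04, so AQI = 59.
PM10: 100.55 lies in 63.40–111.76, so I_lo=51, I_hi=100, C_lo=63.40, C_hi=111.76.
(100−51)/(111.76−63.40) × (100.55−63.40) + 51 = 49/48.36 × 37.15 + 51 ≈ 88.64 → 89.
PM2.5: row 259.23–312.60 (AQI 151–200). (200−151)·(283.91−259.23)/(312.60−259.23) + 151 = 49·24.68/53.37 + 151 ≈ 173.66 → 174.
CO 22.58: bracket 17.43–26.62 → index 101–150; slope 49/9.19, offset 5.15.
AQI = 101 + 49/9.19·5.15 ≈ 128.46 ⇒ 128.
Sub-indices: NO₂→161, O₃→59, PM10→89, PM2.5→174, CO→128. Ranked high→low: 174, 161, 128, 89, 59. Second-highest sub-index = 161.

161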